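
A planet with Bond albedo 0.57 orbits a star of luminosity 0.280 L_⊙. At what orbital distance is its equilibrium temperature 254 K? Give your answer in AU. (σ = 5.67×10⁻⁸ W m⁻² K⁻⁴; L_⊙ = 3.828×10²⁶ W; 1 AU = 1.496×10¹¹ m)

L = 0.280 × 3.828×10²⁶ = 1.07×10²⁶ W.
From T_eq⁴ = L(1−A)/(16πσd²): d = √[L(1−A)/(16πσT_eq⁴)].
d = √[1.07×10²⁶ × 0.43 / (16π × 5.67×10⁻⁸ × (254)⁴)] = 6.23×10¹⁰ m = 0.417 AU.

d ≈ 0.417 AU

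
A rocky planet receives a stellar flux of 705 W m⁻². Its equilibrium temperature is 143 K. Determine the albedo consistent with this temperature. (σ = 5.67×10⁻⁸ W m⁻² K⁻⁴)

From T_eq⁴ = S(1−A)/(4σ): 1−A = 4σT_eq⁴/S.
1−A = 4 × 5.67×10⁻⁸ × (143)⁴ / 705 = 0.135.

A ≈ 0.87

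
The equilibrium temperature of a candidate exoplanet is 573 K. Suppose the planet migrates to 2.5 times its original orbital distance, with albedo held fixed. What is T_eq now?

T_eq ∝ L^(1/4) · d^(−1/2).
T′ = 573 / 2.5^(1/2) = 362 K.

T_eq ≈ 362 K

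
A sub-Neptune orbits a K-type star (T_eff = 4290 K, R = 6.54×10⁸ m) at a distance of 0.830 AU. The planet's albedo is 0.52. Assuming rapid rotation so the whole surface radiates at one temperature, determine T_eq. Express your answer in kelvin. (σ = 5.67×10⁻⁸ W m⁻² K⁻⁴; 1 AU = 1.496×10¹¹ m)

d = 0.830 AU = 1.24×10¹¹ m.
L = 4πR_⋆²σT_⋆⁴ = 4π(6.54×10⁸)² × 5.67×10⁻⁸ × (4290)⁴ = 1.03×10²⁶ W.
S = L/(4πd²) = 533 W m⁻².
Energy balance: absorbed = emitted ⇒ πR²·S(1−A) = 4πR²·σT_eq⁴, so T_eq⁴ = S(1−A)/(4σ).
T_eq = [533 × 0.48 / (4 × 5.67×10⁻⁸)]^(1/4) = (1.13×10⁹)^(1/4) = 183 K.

T_eq ≈ 183 K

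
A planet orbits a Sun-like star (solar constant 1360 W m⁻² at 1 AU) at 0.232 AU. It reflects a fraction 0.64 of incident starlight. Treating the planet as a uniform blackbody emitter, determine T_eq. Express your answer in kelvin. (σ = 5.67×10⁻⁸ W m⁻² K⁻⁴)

T_eq ≈ 448 K

Flux at 0.232 AU: S = 1360/0.232² = 2.53×10⁴ W m⁻².
Energy balance: absorbed = emitted ⇒ πR²·S(1−A) = 4πR²·σT_eq⁴, so T_eq⁴ = S(1−A)/(4σ).
T_eq = [2.53×10⁴ × 0.36 / (4 × 5.67×10⁻⁸)]^(1/4) = (4.01×10¹⁰)^(1/4) = 448 K.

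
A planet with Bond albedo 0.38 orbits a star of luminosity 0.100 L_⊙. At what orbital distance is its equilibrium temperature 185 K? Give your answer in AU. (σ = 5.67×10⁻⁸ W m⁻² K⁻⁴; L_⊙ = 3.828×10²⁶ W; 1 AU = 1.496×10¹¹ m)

d ≈ 0.564 AU

L = 0.100 × 3.828×10²⁶ = 3.83×10²⁵ W.
From T_eq⁴ = L(1−A)/(16πσd²): d = √[L(1−A)/(16πσT_eq⁴)].
d = √[3.83×10²⁵ × 0.62 / (16π × 5.67×10⁻⁸ × (185)⁴)] = 8.43×10¹⁰ m = 0.564 AU.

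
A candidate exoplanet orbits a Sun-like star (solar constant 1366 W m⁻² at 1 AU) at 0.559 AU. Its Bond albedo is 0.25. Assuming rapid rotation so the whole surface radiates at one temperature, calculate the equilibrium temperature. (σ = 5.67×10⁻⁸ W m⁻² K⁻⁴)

T_eq ≈ 347 K

Flux at 0.559 AU: S = 1366/0.559² = 4370 W m⁻².
Energy balance: absorbed = emitted ⇒ πR²·S(1−A) = 4πR²·σT_eq⁴, so T_eq⁴ = S(1−A)/(4σ).
T_eq = [4370 × 0.75 / (4 × 5.67×10⁻⁸)]^(1/4) = (1.45×10¹⁰)^(1/4) = 347 K.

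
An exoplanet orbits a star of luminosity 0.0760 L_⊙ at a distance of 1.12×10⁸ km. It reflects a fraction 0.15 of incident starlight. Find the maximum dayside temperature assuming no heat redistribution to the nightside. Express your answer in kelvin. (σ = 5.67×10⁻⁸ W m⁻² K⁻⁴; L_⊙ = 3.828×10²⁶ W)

d = 1.12×10⁸ km = 1.12×10¹¹ m.
L = 0.0760 × 3.828×10²⁶ = 2.91×10²⁵ W.
Flux: S = L/(4πd²) = 2.91×10²⁵/(4π×(1.12×10¹¹)²) = 185 W m⁻².
With no redistribution each surface element balances locally: S(1−A) = σT⁴.
T = [185 × 0.85 / 5.67×10⁻⁸]^(1/4) = (2.77×10⁹)^(1/4) = 229 K.

T_ss ≈ 229 K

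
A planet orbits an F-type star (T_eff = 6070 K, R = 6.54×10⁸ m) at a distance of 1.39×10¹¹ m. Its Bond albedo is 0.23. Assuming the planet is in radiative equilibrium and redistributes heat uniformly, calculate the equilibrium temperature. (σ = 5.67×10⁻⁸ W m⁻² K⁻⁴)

L = 4πR_⋆²σT_⋆⁴ = 4π(6.54×10⁸)² × 5.67×10⁻⁸ × (6070)⁴ = 4.14×10²⁶ W.
S = L/(4πd²) = 1700 W m⁻².
Energy balance: absorbed = emitted ⇒ πR²·S(1−A) = 4πR²·σT_eq⁴, so T_eq⁴ = S(1−A)/(4σ).
T_eq = [1700 × 0.77 / (4 × 5.67×10⁻⁸)]^(1/4) = (5.79×10⁹)^(1/4) = 276 K.

T_eq ≈ 276 K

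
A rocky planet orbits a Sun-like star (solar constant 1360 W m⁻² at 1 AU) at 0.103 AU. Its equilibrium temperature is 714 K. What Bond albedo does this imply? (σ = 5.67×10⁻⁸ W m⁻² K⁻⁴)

A ≈ 0.54

Flux at 0.103 AU: S = 1360/0.103² = 1.28×10⁵ W m⁻².
From T_eq⁴ = S(1−A)/(4σ): 1−A = 4σT_eq⁴/S.
1−A = 4 × 5.67×10⁻⁸ × (714)⁴ / 1.28×10⁵ = 0.460.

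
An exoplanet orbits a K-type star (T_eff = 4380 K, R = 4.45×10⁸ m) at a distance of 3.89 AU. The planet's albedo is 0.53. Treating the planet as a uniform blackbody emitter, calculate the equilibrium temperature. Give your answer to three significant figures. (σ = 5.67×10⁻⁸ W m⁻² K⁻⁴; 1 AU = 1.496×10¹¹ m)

d = 3.89 AU = 5.82×10¹¹ m.
L = 4πR_⋆²σT_⋆⁴ = 4π(4.45×10⁸)² × 5.67×10⁻⁸ × (4380)⁴ = 5.19×10²⁵ W.
S = L/(4πd²) = 12.2 W m⁻².
Energy balance: absorbed = emitted ⇒ πR²·S(1−A) = 4πR²·σT_eq⁴, so T_eq⁴ = S(1−A)/(4σ).
T_eq = [12.2 × 0.47 / (4 × 5.67×10⁻⁸)]^(1/4) = (2.53×10⁷)^(1/4) = 70.9 K.

T_eq ≈ 70.9 K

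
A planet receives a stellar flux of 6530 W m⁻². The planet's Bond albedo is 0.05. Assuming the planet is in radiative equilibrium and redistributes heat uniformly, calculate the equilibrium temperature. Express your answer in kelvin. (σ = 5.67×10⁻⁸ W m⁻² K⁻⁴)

T_eq ≈ 407 K

Energy balance: absorbed = emitted ⇒ πR²·S(1−A) = 4πR²·σT_eq⁴, so T_eq⁴ = S(1−A)/(4σ).
T_eq = [6530 × 0.95 / (4 × 5.67×10⁻⁸)]^(1/4) = (2.74×10¹⁰)^(1/4) = 407 K.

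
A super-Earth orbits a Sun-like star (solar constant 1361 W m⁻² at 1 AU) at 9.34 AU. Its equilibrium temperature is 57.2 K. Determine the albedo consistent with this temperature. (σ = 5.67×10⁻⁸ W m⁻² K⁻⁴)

Flux at 9.34 AU: S = 1361/9.34² = 15.6 W m⁻².
From T_eq⁴ = S(1−A)/(4σ): 1−A = 4σT_eq⁴/S.
1−A = 4 × 5.67×10⁻⁸ × (57.2)⁴ / 15.6 = 0.156.

A ≈ 0.84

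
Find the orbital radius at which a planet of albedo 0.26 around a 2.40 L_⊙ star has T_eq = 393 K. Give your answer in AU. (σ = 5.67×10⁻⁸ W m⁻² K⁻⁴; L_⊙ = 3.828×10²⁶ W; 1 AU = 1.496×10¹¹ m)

L = 2.40 × 3.828×10²⁶ = 9.19×10²⁶ W.
From T_eq⁴ = L(1−A)/(16πσd²): d = √[L(1−A)/(16πσT_eq⁴)].
d = √[9.19×10²⁶ × 0.74 / (16π × 5.67×10⁻⁸ × (393)⁴)] = 1.00×10¹¹ m = 0.668 AU.

d ≈ 0.668 AU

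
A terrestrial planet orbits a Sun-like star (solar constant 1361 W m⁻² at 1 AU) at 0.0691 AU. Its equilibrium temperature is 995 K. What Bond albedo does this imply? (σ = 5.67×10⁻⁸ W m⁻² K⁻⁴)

Flux at 0.0691 AU: S = 1361/0.0691² = 2.85×10⁵ W m⁻².
From T_eq⁴ = S(1−A)/(4σ): 1−A = 4σT_eq⁴/S.
1−A = 4 × 5.67×10⁻⁸ × (995)⁴ / 2.85×10⁵ = 0.780.

A ≈ 0.22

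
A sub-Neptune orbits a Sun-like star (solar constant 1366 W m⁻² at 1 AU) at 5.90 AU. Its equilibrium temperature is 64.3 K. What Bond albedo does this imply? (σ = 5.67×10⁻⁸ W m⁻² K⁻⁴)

Flux at 5.90 AU: S = 1366/5.90² = 39.2 W m⁻².
From T_eq⁴ = S(1−A)/(4σ): 1−A = 4σT_eq⁴/S.
1−A = 4 × 5.67×10⁻⁸ × (64.3)⁴ / 39.2 = 0.099.

A ≈ 0.90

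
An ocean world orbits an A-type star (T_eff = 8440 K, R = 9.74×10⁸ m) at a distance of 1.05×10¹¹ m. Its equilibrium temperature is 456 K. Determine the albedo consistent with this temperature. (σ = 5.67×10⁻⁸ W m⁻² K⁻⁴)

A ≈ 0.60

L = 4πR_⋆²σT_⋆⁴ = 4π(9.74×10⁸)² × 5.67×10⁻⁸ × (8440)⁴ = 3.43×10²⁷ W.
S = L/(4πd²) = 2.48×10⁴ W m⁻².
From T_eq⁴ = S(1−A)/(4σ): 1−A = 4σT_eq⁴/S.
1−A = 4 × 5.67×10⁻⁸ × (456)⁴ / 2.48×10⁴ = 0.396.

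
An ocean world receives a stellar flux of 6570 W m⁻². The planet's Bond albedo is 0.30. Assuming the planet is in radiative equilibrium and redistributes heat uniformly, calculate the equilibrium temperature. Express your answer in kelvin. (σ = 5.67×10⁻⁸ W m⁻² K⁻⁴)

Energy balance: absorbed = emitted ⇒ πR²·S(1−A) = 4πR²·σT_eq⁴, so T_eq⁴ = S(1−A)/(4σ).
T_eq = [6570 × 0.70 / (4 × 5.67×10⁻⁸)]^(1/4) = (2.03×10¹⁰)^(1/4) = 377 K.

T_eq ≈ 377 K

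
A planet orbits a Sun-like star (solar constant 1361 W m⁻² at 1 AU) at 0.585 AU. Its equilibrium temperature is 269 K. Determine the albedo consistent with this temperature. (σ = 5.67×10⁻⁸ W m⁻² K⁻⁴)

A ≈ 0.70

Flux at 0.585 AU: S = 1361/0.585² = 3980 W m⁻².
From T_eq⁴ = S(1−A)/(4σ): 1−A = 4σT_eq⁴/S.
1−A = 4 × 5.67×10⁻⁸ × (269)⁴ / 3980 = 0.299.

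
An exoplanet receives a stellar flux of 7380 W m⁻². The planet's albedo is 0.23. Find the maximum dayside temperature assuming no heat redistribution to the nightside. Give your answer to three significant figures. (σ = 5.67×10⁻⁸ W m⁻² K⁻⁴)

T_ss ≈ 563 K

With no redistribution each surface element balances locally: S(1−A) = σT⁴.
T = [7380 × 0.77 / 5.67×10⁻⁸]^(1/4) = (1.00×10¹¹)^(1/4) = 563 K.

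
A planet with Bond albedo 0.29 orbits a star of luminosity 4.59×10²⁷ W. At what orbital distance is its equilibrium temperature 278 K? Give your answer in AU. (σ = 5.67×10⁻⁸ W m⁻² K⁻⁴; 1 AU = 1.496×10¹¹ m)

d ≈ 2.92 AU

From T_eq⁴ = L(1−A)/(16πσd²): d = √[L(1−A)/(16πσT_eq⁴)].
d = √[4.59×10²⁷ × 0.71 / (16π × 5.67×10⁻⁸ × (278)⁴)] = 4.38×10¹¹ m = 2.92 AU.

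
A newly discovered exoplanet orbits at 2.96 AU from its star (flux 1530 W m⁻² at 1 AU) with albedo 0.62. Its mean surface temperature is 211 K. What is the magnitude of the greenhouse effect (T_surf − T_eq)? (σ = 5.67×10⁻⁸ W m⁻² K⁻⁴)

S = 1530/2.96² = 174.6 W m⁻².
T_eq = [S(1−A)/(4σ)]^(1/4) = [174.6×0.38/(4×5.67×10⁻⁸)]^(1/4) = 130.8 K.
ΔT = T_surf − T_eq = 211 − 130.8.

ΔT ≈ 80.2 K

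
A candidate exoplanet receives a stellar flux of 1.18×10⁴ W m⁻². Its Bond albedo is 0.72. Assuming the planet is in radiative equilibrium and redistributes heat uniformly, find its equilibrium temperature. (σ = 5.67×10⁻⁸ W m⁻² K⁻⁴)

T_eq ≈ 347 K

Energy balance: absorbed = emitted ⇒ πR²·S(1−A) = 4πR²·σT_eq⁴, so T_eq⁴ = S(1−A)/(4σ).
T_eq = [1.18×10⁴ × 0.28 / (4 × 5.67×10⁻⁸)]^(1/4) = (1.46×10¹⁰)^(1/4) = 347 K.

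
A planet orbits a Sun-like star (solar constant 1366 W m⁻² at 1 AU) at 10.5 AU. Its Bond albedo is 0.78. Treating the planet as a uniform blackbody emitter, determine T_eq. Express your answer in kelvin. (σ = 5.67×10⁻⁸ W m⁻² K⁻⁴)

T_eq ≈ 58.9 K

Flux at 10.5 AU: S = 1366/10.5² = 12.4 W m⁻².
Energy balance: absorbed = emitted ⇒ πR²·S(1−A) = 4πR²·σT_eq⁴, so T_eq⁴ = S(1−A)/(4σ).
T_eq = [12.4 × 0.22 / (4 × 5.67×10⁻⁸)]^(1/4) = (1.20×10⁷)^(1/4) = 58.9 K.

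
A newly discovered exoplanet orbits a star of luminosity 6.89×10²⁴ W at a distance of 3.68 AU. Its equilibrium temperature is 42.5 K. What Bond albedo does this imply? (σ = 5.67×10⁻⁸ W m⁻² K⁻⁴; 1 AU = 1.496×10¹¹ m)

A ≈ 0.59

d = 3.68 AU = 5.51×10¹¹ m.
Flux: S = L/(4πd²) = 6.89×10²⁴/(4π×(5.51×10¹¹)²) = 1.81 W m⁻².
From T_eq⁴ = S(1−A)/(4σ): 1−A = 4σT_eq⁴/S.
1−A = 4 × 5.67×10⁻⁸ × (42.5)⁴ / 1.81 = 0.409.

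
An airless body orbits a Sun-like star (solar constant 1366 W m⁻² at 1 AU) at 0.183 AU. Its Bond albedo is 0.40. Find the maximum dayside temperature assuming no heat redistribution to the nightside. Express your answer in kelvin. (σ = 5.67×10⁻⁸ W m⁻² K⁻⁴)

T_ss ≈ 811 K

Flux at 0.183 AU: S = 1366/0.183² = 4.08×10⁴ W m⁻².
With no redistribution each surface element balances locally: S(1−A) = σT⁴.
T = [4.08×10⁴ × 0.60 / 5.67×10⁻⁸]^(1/4) = (4.32×10¹¹)^(1/4) = 811 K.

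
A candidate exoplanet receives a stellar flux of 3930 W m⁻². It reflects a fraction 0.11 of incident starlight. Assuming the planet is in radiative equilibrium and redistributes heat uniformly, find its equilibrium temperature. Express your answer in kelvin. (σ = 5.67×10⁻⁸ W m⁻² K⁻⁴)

T_eq ≈ 352 K

Energy balance: absorbed = emitted ⇒ πR²·S(1−A) = 4πR²·σT_eq⁴, so T_eq⁴ = S(1−A)/(4σ).
T_eq = [3930 × 0.89 / (4 × 5.67×10⁻⁸)]^(1/4) = (1.54×10¹⁰)^(1/4) = 352 K.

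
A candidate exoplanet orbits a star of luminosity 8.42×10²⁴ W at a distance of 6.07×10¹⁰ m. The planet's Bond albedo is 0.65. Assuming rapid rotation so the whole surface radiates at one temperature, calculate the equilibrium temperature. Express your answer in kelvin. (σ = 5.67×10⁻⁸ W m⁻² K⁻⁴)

T_eq ≈ 129 K

Flux: S = L/(4πd²) = 8.42×10²⁴/(4π×(6.07×10¹⁰)²) = 182 W m⁻².
Energy balance: absorbed = emitted ⇒ πR²·S(1−A) = 4πR²·σT_eq⁴, so T_eq⁴ = S(1−A)/(4σ).
T_eq = [182 × 0.35 / (4 × 5.67×10⁻⁸)]^(1/4) = (2.81×10⁸)^(1/4) = 129 K.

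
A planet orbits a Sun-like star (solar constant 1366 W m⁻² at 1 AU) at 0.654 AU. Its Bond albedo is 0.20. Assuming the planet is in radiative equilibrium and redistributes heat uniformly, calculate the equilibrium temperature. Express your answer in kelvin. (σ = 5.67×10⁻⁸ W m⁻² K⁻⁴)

T_eq ≈ 326 K

Flux at 0.654 AU: S = 1366/0.654² = 3190 W m⁻².
Energy balance: absorbed = emitted ⇒ πR²·S(1−A) = 4πR²·σT_eq⁴, so T_eq⁴ = S(1−A)/(4σ).
T_eq = [3190 × 0.80 / (4 × 5.67×10⁻⁸)]^(1/4) = (1.13×10¹⁰)^(1/4) = 326 K.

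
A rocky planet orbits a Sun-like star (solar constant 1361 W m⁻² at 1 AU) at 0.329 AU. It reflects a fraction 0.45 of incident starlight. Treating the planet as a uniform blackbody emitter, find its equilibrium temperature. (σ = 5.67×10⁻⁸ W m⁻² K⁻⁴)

Flux at 0.329 AU: S = 1361/0.329² = 1.26×10⁴ W m⁻².
Energy balance: absorbed = emitted ⇒ πR²·S(1−A) = 4πR²·σT_eq⁴, so T_eq⁴ = S(1−A)/(4σ).
T_eq = [1.26×10⁴ × 0.55 / (4 × 5.67×10⁻⁸)]^(1/4) = (3.05×10¹⁰)^(1/4) = 418 K.

T_eq ≈ 418 K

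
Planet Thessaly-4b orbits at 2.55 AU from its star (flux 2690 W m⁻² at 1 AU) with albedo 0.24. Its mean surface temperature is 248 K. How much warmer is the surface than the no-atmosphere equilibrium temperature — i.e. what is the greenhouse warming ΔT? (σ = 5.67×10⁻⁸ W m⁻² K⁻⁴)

ΔT ≈ 55.0 K

S = 2690/2.55² = 413.7 W m⁻².
T_eq = [S(1−A)/(4σ)]^(1/4) = [413.7×0.76/(4×5.67×10⁻⁸)]^(1/4) = 193.0 K.
ΔT = T_surf − T_eq = 248 − 193.0.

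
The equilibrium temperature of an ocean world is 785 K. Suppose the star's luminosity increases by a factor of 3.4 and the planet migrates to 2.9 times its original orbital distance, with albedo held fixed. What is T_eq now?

T_eq ≈ 626 K

T_eq ∝ L^(1/4) · d^(−1/2).
T′ = 785 × 3.4^(1/4) / 2.9^(1/2) = 626 K.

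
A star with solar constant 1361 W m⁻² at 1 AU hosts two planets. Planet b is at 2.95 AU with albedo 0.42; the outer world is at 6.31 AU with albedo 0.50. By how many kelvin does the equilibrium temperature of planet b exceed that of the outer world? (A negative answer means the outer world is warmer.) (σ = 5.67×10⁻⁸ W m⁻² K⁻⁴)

T_eq = [S₀(1−A)/(4σd²)]^(1/4), so T ∝ (1−A)^(1/4) / √d.
T₁ = [1361×0.58/(4×5.67×10⁻⁸×2.95²)]^(1/4) = 141.42 K.
T₂ = [1361×0.50/(4×5.67×10⁻⁸×6.31²)]^(1/4) = 93.17 K.

ΔT ≈ 48.2 K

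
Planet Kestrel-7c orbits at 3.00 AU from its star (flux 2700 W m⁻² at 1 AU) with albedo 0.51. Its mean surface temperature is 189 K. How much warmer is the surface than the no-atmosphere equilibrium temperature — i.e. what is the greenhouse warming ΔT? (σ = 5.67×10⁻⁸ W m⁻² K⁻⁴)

S = 2700/3.00² = 300.0 W m⁻².
T_eq = [S(1−A)/(4σ)]^(1/4) = [300.0×0.49/(4×5.67×10⁻⁸)]^(1/4) = 159.6 K.
ΔT = T_surf − T_eq = 189 − 159.6.

ΔT ≈ 29.4 K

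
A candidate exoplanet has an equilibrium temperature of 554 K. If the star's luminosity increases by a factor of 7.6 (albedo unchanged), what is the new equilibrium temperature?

T_eq ≈ 920 K

T_eq ∝ L^(1/4) · d^(−1/2).
T′ = 554 × 7.6^(1/4) = 920 K.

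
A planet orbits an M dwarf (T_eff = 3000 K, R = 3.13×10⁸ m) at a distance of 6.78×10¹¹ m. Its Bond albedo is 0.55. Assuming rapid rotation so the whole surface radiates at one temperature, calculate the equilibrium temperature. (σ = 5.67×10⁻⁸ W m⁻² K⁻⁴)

T_eq ≈ 37.3 K

L = 4πR_⋆²σT_⋆⁴ = 4π(3.13×10⁸)² × 5.67×10⁻⁸ × (3000)⁴ = 5.65×10²⁴ W.
S = L/(4πd²) = 0.979 W m⁻².
Energy balance: absorbed = emitted ⇒ πR²·S(1−A) = 4πR²·σT_eq⁴, so T_eq⁴ = S(1−A)/(4σ).
T_eq = [0.979 × 0.45 / (4 × 5.67×10⁻⁸)]^(1/4) = (1.94×10⁶)^(1/4) = 37.3 K.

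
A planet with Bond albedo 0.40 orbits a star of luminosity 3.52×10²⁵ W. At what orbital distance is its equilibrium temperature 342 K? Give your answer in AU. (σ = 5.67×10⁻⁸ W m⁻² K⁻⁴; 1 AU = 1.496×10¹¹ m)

From T_eq⁴ = L(1−A)/(16πσd²): d = √[L(1−A)/(16πσT_eq⁴)].
d = √[3.52×10²⁵ × 0.60 / (16π × 5.67×10⁻⁸ × (342)⁴)] = 2.33×10¹⁰ m = 0.156 AU.

d ≈ 0.156 AU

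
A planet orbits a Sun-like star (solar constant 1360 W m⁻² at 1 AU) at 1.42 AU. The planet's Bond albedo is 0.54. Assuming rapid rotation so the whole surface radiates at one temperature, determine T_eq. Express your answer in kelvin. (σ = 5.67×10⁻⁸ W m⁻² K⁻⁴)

Flux at 1.42 AU: S = 1360/1.42² = 674 W m⁻².
Energy balance: absorbed = emitted ⇒ πR²·S(1−A) = 4πR²·σT_eq⁴, so T_eq⁴ = S(1−A)/(4σ).
T_eq = [674 × 0.46 / (4 × 5.67×10⁻⁸)]^(1/4) = (1.37×10⁹)^(1/4) = 192 K.

T_eq ≈ 192 K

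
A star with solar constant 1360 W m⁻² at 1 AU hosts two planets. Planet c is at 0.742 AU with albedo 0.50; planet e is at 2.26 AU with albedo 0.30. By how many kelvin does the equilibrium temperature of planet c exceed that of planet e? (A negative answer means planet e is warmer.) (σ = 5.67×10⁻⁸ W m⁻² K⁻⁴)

T_eq = [S₀(1−A)/(4σd²)]^(1/4), so T ∝ (1−A)^(1/4) / √d.
T₁ = [1360×0.50/(4×5.67×10⁻⁸×0.742²)]^(1/4) = 271.65 K.
T₂ = [1360×0.70/(4×5.67×10⁻⁸×2.26²)]^(1/4) = 169.31 K.

ΔT ≈ 102.3 K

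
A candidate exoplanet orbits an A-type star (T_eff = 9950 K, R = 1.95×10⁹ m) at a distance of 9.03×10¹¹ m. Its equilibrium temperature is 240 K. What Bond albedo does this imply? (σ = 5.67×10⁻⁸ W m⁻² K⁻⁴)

L = 4πR_⋆²σT_⋆⁴ = 4π(1.95×10⁹)² × 5.67×10⁻⁸ × (9950)⁴ = 2.66×10²⁸ W.
S = L/(4πd²) = 2590 W m⁻².
From T_eq⁴ = S(1−A)/(4σ): 1−A = 4σT_eq⁴/S.
1−A = 4 × 5.67×10⁻⁸ × (240)⁴ / 2590 = 0.290.

A ≈ 0.71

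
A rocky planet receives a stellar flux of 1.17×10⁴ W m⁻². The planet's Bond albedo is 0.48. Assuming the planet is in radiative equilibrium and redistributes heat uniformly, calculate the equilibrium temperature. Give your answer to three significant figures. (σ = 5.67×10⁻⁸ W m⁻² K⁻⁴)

T_eq ≈ 405 K

Energy balance: absorbed = emitted ⇒ πR²·S(1−A) = 4πR²·σT_eq⁴, so T_eq⁴ = S(1−A)/(4σ).
T_eq = [1.17×10⁴ × 0.52 / (4 × 5.67×10⁻⁸)]^(1/4) = (2.68×10¹⁰)^(1/4) = 405 K.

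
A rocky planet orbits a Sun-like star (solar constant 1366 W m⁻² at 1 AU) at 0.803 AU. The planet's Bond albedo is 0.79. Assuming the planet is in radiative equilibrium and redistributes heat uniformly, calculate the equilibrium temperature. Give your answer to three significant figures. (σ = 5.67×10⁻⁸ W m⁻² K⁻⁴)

Flux at 0.803 AU: S = 1366/0.803² = 2120 W m⁻².
Energy balance: absorbed = emitted ⇒ πR²·S(1−A) = 4πR²·σT_eq⁴, so T_eq⁴ = S(1−A)/(4σ).
T_eq = [2120 × 0.21 / (4 × 5.67×10⁻⁸)]^(1/4) = (1.96×10⁹)^(1/4) = 210 K.

T_eq ≈ 210 K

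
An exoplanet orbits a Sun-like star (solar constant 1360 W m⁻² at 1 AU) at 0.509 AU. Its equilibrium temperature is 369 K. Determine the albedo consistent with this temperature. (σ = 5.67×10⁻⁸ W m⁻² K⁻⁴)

Flux at 0.509 AU: S = 1360/0.509² = 5250 W m⁻².
From T_eq⁴ = S(1−A)/(4σ): 1−A = 4σT_eq⁴/S.
1−A = 4 × 5.67×10⁻⁸ × (369)⁴ / 5250 = 0.801.

A ≈ 0.20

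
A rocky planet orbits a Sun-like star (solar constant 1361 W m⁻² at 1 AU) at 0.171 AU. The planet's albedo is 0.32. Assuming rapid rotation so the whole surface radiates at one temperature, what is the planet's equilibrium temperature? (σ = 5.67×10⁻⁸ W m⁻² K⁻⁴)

Flux at 0.171 AU: S = 1361/0.171² = 4.65×10⁴ W m⁻².
Energy balance: absorbed = emitted ⇒ πR²·S(1−A) = 4πR²·σT_eq⁴, so T_eq⁴ = S(1−A)/(4σ).
T_eq = [4.65×10⁴ × 0.68 / (4 × 5.67×10⁻⁸)]^(1/4) = (1.40×10¹¹)^(1/4) = 611 K.

T_eq ≈ 611 K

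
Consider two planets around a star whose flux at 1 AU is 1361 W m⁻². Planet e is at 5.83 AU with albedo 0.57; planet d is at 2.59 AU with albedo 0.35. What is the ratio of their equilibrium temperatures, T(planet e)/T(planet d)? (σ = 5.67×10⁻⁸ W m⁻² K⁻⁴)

T₁/T₂ ≈ 0.601

T_eq = [S₀(1−A)/(4σd²)]^(1/4), so T ∝ (1−A)^(1/4) / √d.
T₁ = [1361×0.43/(4×5.67×10⁻⁸×5.83²)]^(1/4) = 93.34 K.
T₂ = [1361×0.65/(4×5.67×10⁻⁸×2.59²)]^(1/4) = 155.29 K.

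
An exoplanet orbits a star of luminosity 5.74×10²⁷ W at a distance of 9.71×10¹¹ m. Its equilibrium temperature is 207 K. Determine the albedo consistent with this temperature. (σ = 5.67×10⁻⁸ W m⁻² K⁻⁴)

Flux: S = L/(4πd²) = 5.74×10²⁷/(4π×(9.71×10¹¹)²) = 484 W m⁻².
From T_eq⁴ = S(1−A)/(4σ): 1−A = 4σT_eq⁴/S.
1−A = 4 × 5.67×10⁻⁸ × (207)⁴ / 484 = 0.860.

A ≈ 0.14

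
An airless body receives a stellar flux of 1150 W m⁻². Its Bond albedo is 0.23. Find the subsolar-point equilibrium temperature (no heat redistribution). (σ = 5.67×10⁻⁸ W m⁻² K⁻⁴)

T_ss ≈ 354 K

At the subsolar point the surface absorbs S(1−A) and emits σT⁴ per unit area — no factor of 4, since only the local patch is in balance.
T = [1150 × 0.77 / 5.67×10⁻⁸]^(1/4) = (1.56×10¹⁰)^(1/4) = 354 K.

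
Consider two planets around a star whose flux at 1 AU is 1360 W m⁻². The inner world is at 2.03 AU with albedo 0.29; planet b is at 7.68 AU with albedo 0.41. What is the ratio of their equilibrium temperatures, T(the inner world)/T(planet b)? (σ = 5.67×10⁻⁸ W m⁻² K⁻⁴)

T₁/T₂ ≈ 2.037

T_eq = [S₀(1−A)/(4σd²)]^(1/4), so T ∝ (1−A)^(1/4) / √d.
T₁ = [1360×0.71/(4×5.67×10⁻⁸×2.03²)]^(1/4) = 179.28 K.
T₂ = [1360×0.59/(4×5.67×10⁻⁸×7.68²)]^(1/4) = 88.00 K.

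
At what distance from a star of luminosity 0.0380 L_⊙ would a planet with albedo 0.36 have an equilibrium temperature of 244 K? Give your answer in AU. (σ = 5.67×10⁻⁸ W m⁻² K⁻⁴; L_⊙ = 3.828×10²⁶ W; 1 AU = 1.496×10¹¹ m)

L = 0.0380 × 3.828×10²⁶ = 1.45×10²⁵ W.
From T_eq⁴ = L(1−A)/(16πσd²): d = √[L(1−A)/(16πσT_eq⁴)].
d = √[1.45×10²⁵ × 0.64 / (16π × 5.67×10⁻⁸ × (244)⁴)] = 3.04×10¹⁰ m = 0.203 AU.

d ≈ 0.203 AU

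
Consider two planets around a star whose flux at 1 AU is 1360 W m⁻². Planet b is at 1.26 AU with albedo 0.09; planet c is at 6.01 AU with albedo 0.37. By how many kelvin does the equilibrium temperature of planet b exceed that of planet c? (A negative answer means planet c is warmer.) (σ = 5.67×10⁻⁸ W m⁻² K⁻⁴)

T_eq = [S₀(1−A)/(4σd²)]^(1/4), so T ∝ (1−A)^(1/4) / √d.
T₁ = [1360×0.91/(4×5.67×10⁻⁸×1.26²)]^(1/4) = 242.13 K.
T₂ = [1360×0.63/(4×5.67×10⁻⁸×6.01²)]^(1/4) = 101.13 K.

ΔT ≈ 141.0 K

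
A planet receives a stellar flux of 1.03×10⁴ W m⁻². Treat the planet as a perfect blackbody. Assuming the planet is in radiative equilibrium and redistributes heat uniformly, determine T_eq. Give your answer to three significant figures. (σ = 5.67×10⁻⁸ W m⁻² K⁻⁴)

T_eq ≈ 462 K

Energy balance: absorbed = emitted ⇒ πR²·S(1−A) = 4πR²·σT_eq⁴, so T_eq⁴ = S(1−A)/(4σ).
T_eq = [1.03×10⁴ × 1.00 / (4 × 5.67×10⁻⁸)]^(1/4) = (4.54×10¹⁰)^(1/4) = 462 K.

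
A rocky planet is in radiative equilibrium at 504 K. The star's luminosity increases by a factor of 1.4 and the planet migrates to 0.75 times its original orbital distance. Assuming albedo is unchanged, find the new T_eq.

T_eq ∝ L^(1/4) · d^(−1/2).
T′ = 504 × 1.4^(1/4) / 0.75^(1/2) = 633 K.

T_eq ≈ 633 K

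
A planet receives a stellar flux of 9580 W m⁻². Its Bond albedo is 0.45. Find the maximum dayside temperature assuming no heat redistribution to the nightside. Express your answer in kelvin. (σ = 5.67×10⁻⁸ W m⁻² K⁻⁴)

With no redistribution each surface element balances locally: S(1−A) = σT⁴.
T = [9580 × 0.55 / 5.67×10⁻⁸]^(1/4) = (9.29×10¹⁰)^(1/4) = 552 K.

T_ss ≈ 552 K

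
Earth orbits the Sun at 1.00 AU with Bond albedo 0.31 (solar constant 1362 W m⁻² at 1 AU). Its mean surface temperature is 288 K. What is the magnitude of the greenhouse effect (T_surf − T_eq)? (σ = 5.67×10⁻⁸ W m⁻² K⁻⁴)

S = 1362/1.00² = 1362 W m⁻².
T_eq = [S(1−A)/(4σ)]^(1/4) = [1362×0.69/(4×5.67×10⁻⁸)]^(1/4) = 253.7 K.
ΔT = T_surf − T_eq = 288 − 253.7.

ΔT ≈ 34.3 K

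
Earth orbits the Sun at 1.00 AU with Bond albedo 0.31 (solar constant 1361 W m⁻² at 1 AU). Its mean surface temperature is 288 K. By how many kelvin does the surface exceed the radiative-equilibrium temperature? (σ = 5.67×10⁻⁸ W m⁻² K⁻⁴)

S = 1361/1.00² = 1361 W m⁻².
T_eq = [S(1−A)/(4σ)]^(1/4) = [1361×0.69/(4×5.67×10⁻⁸)]^(1/4) = 253.7 K.
ΔT = T_surf − T_eq = 288 − 253.7.

ΔT ≈ 34.3 K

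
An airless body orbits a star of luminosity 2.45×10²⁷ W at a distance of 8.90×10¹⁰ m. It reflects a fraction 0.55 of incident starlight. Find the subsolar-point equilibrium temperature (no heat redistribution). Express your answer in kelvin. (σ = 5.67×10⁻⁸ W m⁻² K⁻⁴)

T_ss ≈ 665 K

Flux: S = L/(4πd²) = 2.45×10²⁷/(4π×(8.90×10¹⁰)²) = 2.46×10⁴ W m⁻².
At the subsolar point the surface absorbs S(1−A) and emits σT⁴ per unit area — no factor of 4, since only the local patch is in balance.
T = [2.46×10⁴ × 0.45 / 5.67×10⁻⁸]^(1/4) = (1.95×10¹¹)^(1/4) = 665 K.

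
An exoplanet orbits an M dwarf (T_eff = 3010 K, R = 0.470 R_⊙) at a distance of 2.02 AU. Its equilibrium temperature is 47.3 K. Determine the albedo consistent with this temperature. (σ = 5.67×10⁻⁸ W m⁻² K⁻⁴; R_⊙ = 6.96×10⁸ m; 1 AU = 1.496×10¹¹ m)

R_⋆ = 0.470 × 6.96×10⁸ = 3.27×10⁸ m.
d = 2.02 AU = 3.02×10¹¹ m.
L = 4πR_⋆²σT_⋆⁴ = 4π(3.27×10⁸)² × 5.67×10⁻⁸ × (3010)⁴ = 6.26×10²⁴ W.
S = L/(4πd²) = 5.45 W m⁻².
From T_eq⁴ = S(1−A)/(4σ): 1−A = 4σT_eq⁴/S.
1−A = 4 × 5.67×10⁻⁸ × (47.3)⁴ / 5.45 = 0.208.

A ≈ 0.79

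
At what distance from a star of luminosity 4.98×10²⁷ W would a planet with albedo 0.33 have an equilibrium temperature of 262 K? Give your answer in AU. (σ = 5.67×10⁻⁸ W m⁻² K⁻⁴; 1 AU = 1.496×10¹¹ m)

From T_eq⁴ = L(1−A)/(16πσd²): d = √[L(1−A)/(16πσT_eq⁴)].
d = √[4.98×10²⁷ × 0.67 / (16π × 5.67×10⁻⁸ × (262)⁴)] = 4.98×10¹¹ m = 3.33 AU.

d ≈ 3.33 AU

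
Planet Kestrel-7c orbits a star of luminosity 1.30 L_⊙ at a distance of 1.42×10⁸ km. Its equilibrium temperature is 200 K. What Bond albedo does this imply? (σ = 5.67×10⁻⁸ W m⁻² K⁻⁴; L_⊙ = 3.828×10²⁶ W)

d = 1.42×10⁸ km = 1.42×10¹¹ m.
L = 1.30 × 3.828×10²⁶ = 4.98×10²⁶ W.
Flux: S = L/(4πd²) = 4.98×10²⁶/(4π×(1.42×10¹¹)²) = 1960 W m⁻².
From T_eq⁴ = S(1−A)/(4σ): 1−A = 4σT_eq⁴/S.
1−A = 4 × 5.67×10⁻⁸ × (200)⁴ / 1960 = 0.185.

A ≈ 0.82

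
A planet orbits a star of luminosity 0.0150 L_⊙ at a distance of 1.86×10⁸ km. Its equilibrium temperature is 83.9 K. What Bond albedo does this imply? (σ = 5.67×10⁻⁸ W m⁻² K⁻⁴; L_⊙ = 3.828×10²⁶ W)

A ≈ 0.15

d = 1.86×10⁸ km = 1.86×10¹¹ m.
L = 0.0150 × 3.828×10²⁶ = 5.74×10²⁴ W.
Flux: S = L/(4πd²) = 5.74×10²⁴/(4π×(1.86×10¹¹)²) = 13.2 W m⁻².
From T_eq⁴ = S(1−A)/(4σ): 1−A = 4σT_eq⁴/S.
1−A = 4 × 5.67×10⁻⁸ × (83.9)⁴ / 13.2 = 0.851.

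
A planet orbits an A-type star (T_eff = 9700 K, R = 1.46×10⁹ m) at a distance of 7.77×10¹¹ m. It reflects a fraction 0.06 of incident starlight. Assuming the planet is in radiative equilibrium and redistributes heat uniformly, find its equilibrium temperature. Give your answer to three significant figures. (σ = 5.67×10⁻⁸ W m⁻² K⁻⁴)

L = 4πR_⋆²σT_⋆⁴ = 4π(1.46×10⁹)² × 5.67×10⁻⁸ × (9700)⁴ = 1.34×10²⁸ W.
S = L/(4πd²) = 1770 W m⁻².
Energy balance: absorbed = emitted ⇒ πR²·S(1−A) = 4πR²·σT_eq⁴, so T_eq⁴ = S(1−A)/(4σ).
T_eq = [1770 × 0.94 / (4 × 5.67×10⁻⁸)]^(1/4) = (7.35×10⁹)^(1/4) = 293 K.

T_eq ≈ 293 K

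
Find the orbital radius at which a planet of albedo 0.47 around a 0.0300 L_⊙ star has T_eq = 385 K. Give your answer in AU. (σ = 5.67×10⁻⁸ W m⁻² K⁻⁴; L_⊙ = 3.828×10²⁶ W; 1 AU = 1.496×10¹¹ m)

L = 0.0300 × 3.828×10²⁶ = 1.15×10²⁵ W.
From T_eq⁴ = L(1−A)/(16πσd²): d = √[L(1−A)/(16πσT_eq⁴)].
d = √[1.15×10²⁵ × 0.53 / (16π × 5.67×10⁻⁸ × (385)⁴)] = 9.86×10⁹ m = 0.0659 AU.

d ≈ 0.0659 AU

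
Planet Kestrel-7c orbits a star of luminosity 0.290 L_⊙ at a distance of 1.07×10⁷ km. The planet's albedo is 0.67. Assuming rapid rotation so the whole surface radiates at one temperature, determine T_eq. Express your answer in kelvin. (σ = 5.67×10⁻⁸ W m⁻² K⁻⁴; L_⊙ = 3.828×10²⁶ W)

T_eq ≈ 579 K

d = 1.07×10⁷ km = 1.07×10¹⁰ m.
L = 0.290 × 3.828×10²⁶ = 1.11×10²⁶ W.
Flux: S = L/(4πd²) = 1.11×10²⁶/(4π×(1.07×10¹⁰)²) = 7.72×10⁴ W m⁻².
Energy balance: absorbed = emitted ⇒ πR²·S(1−A) = 4πR²·σT_eq⁴, so T_eq⁴ = S(1−A)/(4σ).
T_eq = [7.72×10⁴ × 0.33 / (4 × 5.67×10⁻⁸)]^(1/4) = (1.12×10¹¹)^(1/4) = 579 K.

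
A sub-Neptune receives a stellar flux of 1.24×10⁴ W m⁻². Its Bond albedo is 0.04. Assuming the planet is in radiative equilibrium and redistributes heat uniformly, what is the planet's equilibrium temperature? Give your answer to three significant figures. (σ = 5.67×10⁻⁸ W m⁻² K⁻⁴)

T_eq ≈ 479 K

Energy balance: absorbed = emitted ⇒ πR²·S(1−A) = 4πR²·σT_eq⁴, so T_eq⁴ = S(1−A)/(4σ).
T_eq = [1.24×10⁴ × 0.96 / (4 × 5.67×10⁻⁸)]^(1/4) = (5.25×10¹⁰)^(1/4) = 479 K.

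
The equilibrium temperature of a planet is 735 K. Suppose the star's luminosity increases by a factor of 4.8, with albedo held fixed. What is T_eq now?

T_eq ≈ 1090 K

T_eq ∝ L^(1/4) · d^(−1/2).
T′ = 735 × 4.8^(1/4) = 1090 K.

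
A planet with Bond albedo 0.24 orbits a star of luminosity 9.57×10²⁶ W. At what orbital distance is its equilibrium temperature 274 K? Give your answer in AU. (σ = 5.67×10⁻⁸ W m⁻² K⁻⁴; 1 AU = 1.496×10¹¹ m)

From T_eq⁴ = L(1−A)/(16πσd²): d = √[L(1−A)/(16πσT_eq⁴)].
d = √[9.57×10²⁶ × 0.76 / (16π × 5.67×10⁻⁸ × (274)⁴)] = 2.13×10¹¹ m = 1.42 AU.

d ≈ 1.42 AU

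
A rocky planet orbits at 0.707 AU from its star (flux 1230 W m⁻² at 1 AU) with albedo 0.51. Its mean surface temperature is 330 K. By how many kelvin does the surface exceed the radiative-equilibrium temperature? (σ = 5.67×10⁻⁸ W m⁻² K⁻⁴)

S = 1230/0.707² = 2461 W m⁻².
T_eq = [S(1−A)/(4σ)]^(1/4) = [2461×0.49/(4×5.67×10⁻⁸)]^(1/4) = 270.0 K.
ΔT = T_surf − T_eq = 330 − 270.0.

ΔT ≈ 60.0 K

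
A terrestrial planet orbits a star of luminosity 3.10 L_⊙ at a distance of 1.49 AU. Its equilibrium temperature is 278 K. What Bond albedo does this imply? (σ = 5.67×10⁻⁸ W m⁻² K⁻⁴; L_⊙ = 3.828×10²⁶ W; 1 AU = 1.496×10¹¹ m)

A ≈ 0.29

d = 1.49 AU = 2.23×10¹¹ m.
L = 3.10 × 3.828×10²⁶ = 1.19×10²⁷ W.
Flux: S = L/(4πd²) = 1.19×10²⁷/(4π×(2.23×10¹¹)²) = 1900 W m⁻².
From T_eq⁴ = S(1−A)/(4σ): 1−A = 4σT_eq⁴/S.
1−A = 4 × 5.67×10⁻⁸ × (278)⁴ / 1900 = 0.713.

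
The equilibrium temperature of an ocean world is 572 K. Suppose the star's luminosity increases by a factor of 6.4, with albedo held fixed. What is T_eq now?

T_eq ∝ L^(1/4) · d^(−1/2).
T′ = 572 × 6.4^(1/4) = 910 K.

T_eq ≈ 910 K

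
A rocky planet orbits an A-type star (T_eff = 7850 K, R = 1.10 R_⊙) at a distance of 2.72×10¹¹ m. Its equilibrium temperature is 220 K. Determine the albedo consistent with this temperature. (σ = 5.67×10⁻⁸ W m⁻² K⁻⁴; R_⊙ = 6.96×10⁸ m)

R_⋆ = 1.10 × 6.96×10⁸ = 7.66×10⁸ m.
L = 4πR_⋆²σT_⋆⁴ = 4π(7.66×10⁸)² × 5.67×10⁻⁸ × (7850)⁴ = 1.59×10²⁷ W.
S = L/(4πd²) = 1710 W m⁻².
From T_eq⁴ = S(1−A)/(4σ): 1−A = 4σT_eq⁴/S.
1−A = 4 × 5.67×10⁻⁸ × (220)⁴ / 1710 = 0.311.

A ≈ 0.69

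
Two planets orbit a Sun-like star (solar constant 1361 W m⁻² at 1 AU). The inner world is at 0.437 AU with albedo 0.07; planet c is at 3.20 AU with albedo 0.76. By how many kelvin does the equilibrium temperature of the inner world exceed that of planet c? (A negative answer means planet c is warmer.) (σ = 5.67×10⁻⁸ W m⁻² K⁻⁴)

ΔT ≈ 304.6 K

T_eq = [S₀(1−A)/(4σd²)]^(1/4), so T ∝ (1−A)^(1/4) / √d.
T₁ = [1361×0.93/(4×5.67×10⁻⁸×0.437²)]^(1/4) = 413.46 K.
T₂ = [1361×0.24/(4×5.67×10⁻⁸×3.20²)]^(1/4) = 108.90 K.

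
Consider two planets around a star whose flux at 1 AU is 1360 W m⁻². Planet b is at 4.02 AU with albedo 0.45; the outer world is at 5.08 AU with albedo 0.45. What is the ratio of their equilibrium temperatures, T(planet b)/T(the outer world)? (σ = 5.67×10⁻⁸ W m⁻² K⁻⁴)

T₁/T₂ ≈ 1.124

T_eq = [S₀(1−A)/(4σd²)]^(1/4), so T ∝ (1−A)^(1/4) / √d.
T₁ = [1360×0.55/(4×5.67×10⁻⁸×4.02²)]^(1/4) = 119.52 K.
T₂ = [1360×0.55/(4×5.67×10⁻⁸×5.08²)]^(1/4) = 106.32 K.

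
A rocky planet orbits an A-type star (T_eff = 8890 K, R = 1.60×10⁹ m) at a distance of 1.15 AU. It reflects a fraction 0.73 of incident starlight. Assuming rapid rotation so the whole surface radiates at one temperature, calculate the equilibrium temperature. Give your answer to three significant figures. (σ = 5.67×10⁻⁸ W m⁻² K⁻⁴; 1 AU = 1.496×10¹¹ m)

d = 1.15 AU = 1.72×10¹¹ m.
L = 4πR_⋆²σT_⋆⁴ = 4π(1.60×10⁹)² × 5.67×10⁻⁸ × (8890)⁴ = 1.14×10²⁸ W.
S = L/(4πd²) = 3.06×10⁴ W m⁻².
Energy balance: absorbed = emitted ⇒ πR²·S(1−A) = 4πR²·σT_eq⁴, so T_eq⁴ = S(1−A)/(4σ).
T_eq = [3.06×10⁴ × 0.27 / (4 × 5.67×10⁻⁸)]^(1/4) = (3.65×10¹⁰)^(1/4) = 437 K.

T_eq ≈ 437 K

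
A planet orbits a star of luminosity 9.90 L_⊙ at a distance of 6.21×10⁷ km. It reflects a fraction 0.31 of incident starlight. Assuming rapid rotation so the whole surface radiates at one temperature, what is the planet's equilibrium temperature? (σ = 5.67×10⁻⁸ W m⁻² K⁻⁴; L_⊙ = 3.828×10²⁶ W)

T_eq ≈ 698 K

d = 6.21×10⁷ km = 6.21×10¹⁰ m.
L = 9.90 × 3.828×10²⁶ = 3.79×10²⁷ W.
Flux: S = L/(4πd²) = 3.79×10²⁷/(4π×(6.21×10¹⁰)²) = 7.82×10⁴ W m⁻².
Energy balance: absorbed = emitted ⇒ πR²·S(1−A) = 4πR²·σT_eq⁴, so T_eq⁴ = S(1−A)/(4σ).
T_eq = [7.82×10⁴ × 0.69 / (4 × 5.67×10⁻⁸)]^(1/4) = (2.38×10¹¹)^(1/4) = 698 K.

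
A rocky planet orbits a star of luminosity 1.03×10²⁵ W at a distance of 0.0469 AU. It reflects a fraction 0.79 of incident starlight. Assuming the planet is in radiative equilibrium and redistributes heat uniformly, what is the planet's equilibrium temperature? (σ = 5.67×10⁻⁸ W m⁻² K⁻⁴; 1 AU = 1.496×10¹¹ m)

d = 0.0469 AU = 7.02×10⁹ m.
Flux: S = L/(4πd²) = 1.03×10²⁵/(4π×(7.02×10⁹)²) = 1.67×10⁴ W m⁻².
Energy balance: absorbed = emitted ⇒ πR²·S(1−A) = 4πR²·σT_eq⁴, so T_eq⁴ = S(1−A)/(4σ).
T_eq = [1.67×10⁴ × 0.21 / (4 × 5.67×10⁻⁸)]^(1/4) = (1.54×10¹⁰)^(1/4) = 352 K.

T_eq ≈ 352 K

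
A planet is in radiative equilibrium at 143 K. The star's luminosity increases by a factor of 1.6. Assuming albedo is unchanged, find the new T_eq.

T_eq ≈ 161 K

T_eq ∝ L^(1/4) · d^(−1/2).
T′ = 143 × 1.6^(1/4) = 161 K.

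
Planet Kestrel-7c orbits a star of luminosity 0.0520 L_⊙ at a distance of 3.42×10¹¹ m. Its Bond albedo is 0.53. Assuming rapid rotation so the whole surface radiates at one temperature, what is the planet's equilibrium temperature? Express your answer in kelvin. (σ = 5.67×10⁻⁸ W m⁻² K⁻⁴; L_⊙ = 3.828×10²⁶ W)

L = 0.0520 × 3.828×10²⁶ = 1.99×10²⁵ W.
Flux: S = L/(4πd²) = 1.99×10²⁵/(4π×(3.42×10¹¹)²) = 13.5 W m⁻².
Energy balance: absorbed = emitted ⇒ πR²·S(1−A) = 4πR²·σT_eq⁴, so T_eq⁴ = S(1−A)/(4σ).
T_eq = [13.5 × 0.47 / (4 × 5.67×10⁻⁸)]^(1/4) = (2.81×10⁷)^(1/4) = 72.8 K.

T_eq ≈ 72.8 K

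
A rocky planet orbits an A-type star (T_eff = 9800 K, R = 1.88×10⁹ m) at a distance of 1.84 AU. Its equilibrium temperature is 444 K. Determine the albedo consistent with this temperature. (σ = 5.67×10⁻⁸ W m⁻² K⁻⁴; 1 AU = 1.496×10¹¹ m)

d = 1.84 AU = 2.75×10¹¹ m.
L = 4πR_⋆²σT_⋆⁴ = 4π(1.88×10⁹)² × 5.67×10⁻⁸ × (9800)⁴ = 2.32×10²⁸ W.
S = L/(4πd²) = 2.44×10⁴ W m⁻².
From T_eq⁴ = S(1−A)/(4σ): 1−A = 4σT_eq⁴/S.
1−A = 4 × 5.67×10⁻⁸ × (444)⁴ / 2.44×10⁴ = 0.361.

A ≈ 0.64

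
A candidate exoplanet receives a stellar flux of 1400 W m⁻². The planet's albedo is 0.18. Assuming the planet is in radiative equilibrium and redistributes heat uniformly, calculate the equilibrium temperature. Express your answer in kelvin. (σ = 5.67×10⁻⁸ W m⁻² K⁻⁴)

T_eq ≈ 267 K

Energy balance: absorbed = emitted ⇒ πR²·S(1−A) = 4πR²·σT_eq⁴, so T_eq⁴ = S(1−A)/(4σ).
T_eq = [1400 × 0.82 / (4 × 5.67×10⁻⁸)]^(1/4) = (5.06×10⁹)^(1/4) = 267 K.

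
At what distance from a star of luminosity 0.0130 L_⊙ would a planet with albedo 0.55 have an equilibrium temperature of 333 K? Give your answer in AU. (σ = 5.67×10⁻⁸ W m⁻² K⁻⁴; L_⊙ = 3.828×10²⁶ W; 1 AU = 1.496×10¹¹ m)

d ≈ 0.0534 AU

L = 0.0130 × 3.828×10²⁶ = 4.98×10²⁴ W.
From T_eq⁴ = L(1−A)/(16πσd²): d = √[L(1−A)/(16πσT_eq⁴)].
d = √[4.98×10²⁴ × 0.45 / (16π × 5.67×10⁻⁸ × (333)⁴)] = 7.99×10⁹ m = 0.0534 AU.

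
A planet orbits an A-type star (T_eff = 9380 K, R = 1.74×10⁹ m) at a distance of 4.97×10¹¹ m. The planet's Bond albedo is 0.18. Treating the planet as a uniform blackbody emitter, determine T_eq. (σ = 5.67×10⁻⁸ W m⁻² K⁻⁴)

L = 4πR_⋆²σT_⋆⁴ = 4π(1.74×10⁹)² × 5.67×10⁻⁸ × (9380)⁴ = 1.67×10²⁸ W.
S = L/(4πd²) = 5380 W m⁻².
Energy balance: absorbed = emitted ⇒ πR²·S(1−A) = 4πR²·σT_eq⁴, so T_eq⁴ = S(1−A)/(4σ).
T_eq = [5380 × 0.82 / (4 × 5.67×10⁻⁸)]^(1/4) = (1.95×10¹⁰)^(1/4) = 373 K.

T_eq ≈ 373 K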